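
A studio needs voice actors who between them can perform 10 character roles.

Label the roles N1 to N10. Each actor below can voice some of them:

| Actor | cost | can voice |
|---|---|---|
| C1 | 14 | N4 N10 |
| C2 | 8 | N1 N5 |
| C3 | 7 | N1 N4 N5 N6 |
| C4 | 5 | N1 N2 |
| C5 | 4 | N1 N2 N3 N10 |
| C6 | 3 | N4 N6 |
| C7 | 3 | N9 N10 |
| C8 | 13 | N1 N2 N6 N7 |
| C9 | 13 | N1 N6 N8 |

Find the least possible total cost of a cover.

40

C3, C5, C7, C8, C9 together cover every role (C3 ∪ C5 ∪ C7 ∪ C8 ∪ C9 = {N1, N2, N3, N4, N5, N6, N7, N8, N9, N10}); total cost 7 + 4 + 3 + 13 + 13 = 40.
The greedy pick C5, C6, C7, C3, C8, C9 costs 43; no covering selection beats 40.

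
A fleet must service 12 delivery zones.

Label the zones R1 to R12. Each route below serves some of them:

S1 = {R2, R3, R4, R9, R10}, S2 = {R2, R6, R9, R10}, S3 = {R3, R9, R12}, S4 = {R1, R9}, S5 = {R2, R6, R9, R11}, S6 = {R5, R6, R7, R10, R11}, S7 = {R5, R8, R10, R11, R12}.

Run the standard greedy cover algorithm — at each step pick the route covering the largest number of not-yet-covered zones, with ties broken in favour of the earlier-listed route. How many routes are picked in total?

Greedy: pick S1 (covers 5 new) → pick S6 (covers 4 new) → pick S7 (covers 2 new) → pick S4 (covers 1 new). Total picks: 4.

4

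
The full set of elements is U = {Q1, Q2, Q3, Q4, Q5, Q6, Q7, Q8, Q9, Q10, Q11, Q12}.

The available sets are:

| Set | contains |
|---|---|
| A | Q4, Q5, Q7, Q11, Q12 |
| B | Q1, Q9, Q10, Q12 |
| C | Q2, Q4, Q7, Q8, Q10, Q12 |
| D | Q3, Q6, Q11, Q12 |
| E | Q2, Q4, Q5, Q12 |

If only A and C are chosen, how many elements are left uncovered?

Union of A, C = {Q2, Q4, Q5, Q7, Q8, Q10, Q11, Q12}.
Not covered: Q1, Q3, Q6, Q9 — 4 elements.

4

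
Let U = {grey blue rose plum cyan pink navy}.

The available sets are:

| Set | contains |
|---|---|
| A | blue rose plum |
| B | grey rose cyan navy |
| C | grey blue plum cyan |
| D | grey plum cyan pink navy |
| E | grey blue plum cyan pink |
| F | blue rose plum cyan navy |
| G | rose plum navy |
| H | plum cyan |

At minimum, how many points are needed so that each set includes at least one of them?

2

Take T = {plum, cyan}. Each listed set contains at least one of these, so T is a hitting set of size 2.
No single point lies in every set, so at least 2 are needed and 2 is optimal.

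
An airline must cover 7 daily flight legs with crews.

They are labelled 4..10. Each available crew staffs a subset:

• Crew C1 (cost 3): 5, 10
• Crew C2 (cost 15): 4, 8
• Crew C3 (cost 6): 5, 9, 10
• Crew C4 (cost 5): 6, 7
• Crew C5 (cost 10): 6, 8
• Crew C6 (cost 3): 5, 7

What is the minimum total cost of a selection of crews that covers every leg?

26

C2, C3, C4 together cover every leg (C2 ∪ C3 ∪ C4 = {4, 5, 6, 7, 8, 9, 10}); total cost 15 + 6 + 5 = 26.
The greedy pick C1, C4, C3, C2 costs 29; no covering selection beats 26.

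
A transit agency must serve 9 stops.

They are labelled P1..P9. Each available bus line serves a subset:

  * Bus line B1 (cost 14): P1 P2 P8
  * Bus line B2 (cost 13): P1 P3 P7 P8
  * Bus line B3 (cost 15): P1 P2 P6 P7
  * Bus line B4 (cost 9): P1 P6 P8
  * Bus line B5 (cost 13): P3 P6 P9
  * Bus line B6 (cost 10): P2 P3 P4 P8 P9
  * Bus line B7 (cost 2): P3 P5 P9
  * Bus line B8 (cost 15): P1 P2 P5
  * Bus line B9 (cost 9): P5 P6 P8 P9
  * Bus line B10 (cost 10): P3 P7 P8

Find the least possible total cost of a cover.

B3, B6, B7 together cover every stop (B3 ∪ B6 ∪ B7 = {P1, P2, P3, P4, P5, P6, P7, P8, P9}); total cost 15 + 10 + 2 = 27.
The greedy pick B7, B4, B6, B10 costs 31; no covering selection beats 27.

27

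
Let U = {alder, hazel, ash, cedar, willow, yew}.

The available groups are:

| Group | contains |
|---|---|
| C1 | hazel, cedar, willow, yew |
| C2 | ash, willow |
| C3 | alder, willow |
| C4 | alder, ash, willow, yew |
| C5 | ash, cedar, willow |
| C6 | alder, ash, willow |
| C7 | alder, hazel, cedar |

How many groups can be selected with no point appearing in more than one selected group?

C2, C7 are pairwise disjoint (C2={ash,willow}; C7={alder,hazel,cedar}).
Every remaining group overlaps one of these, and no 3 of the listed groups are pairwise disjoint, so 2 is the maximum.

2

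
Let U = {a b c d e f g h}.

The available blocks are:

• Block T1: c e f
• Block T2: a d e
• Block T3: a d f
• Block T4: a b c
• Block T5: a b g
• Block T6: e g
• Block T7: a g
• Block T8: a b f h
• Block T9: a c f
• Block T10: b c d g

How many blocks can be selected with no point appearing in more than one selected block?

T3, T6 are pairwise disjoint (T3={a,d,f}; T6={e,g}).
Every remaining block overlaps one of these, and no 3 of the listed blocks are pairwise disjoint, so 2 is the maximum.

2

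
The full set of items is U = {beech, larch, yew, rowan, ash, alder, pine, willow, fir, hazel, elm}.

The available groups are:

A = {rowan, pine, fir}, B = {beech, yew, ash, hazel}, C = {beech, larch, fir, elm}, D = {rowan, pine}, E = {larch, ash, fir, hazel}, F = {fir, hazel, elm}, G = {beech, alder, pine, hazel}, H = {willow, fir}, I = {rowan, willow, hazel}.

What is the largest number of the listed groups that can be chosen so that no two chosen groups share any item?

B, D, H are pairwise disjoint (B={beech,yew,ash,hazel}; D={rowan,pine}; H={willow,fir}).
Every remaining group overlaps one of these, and no 4 of the listed groups are pairwise disjoint, so 3 is the maximum.

3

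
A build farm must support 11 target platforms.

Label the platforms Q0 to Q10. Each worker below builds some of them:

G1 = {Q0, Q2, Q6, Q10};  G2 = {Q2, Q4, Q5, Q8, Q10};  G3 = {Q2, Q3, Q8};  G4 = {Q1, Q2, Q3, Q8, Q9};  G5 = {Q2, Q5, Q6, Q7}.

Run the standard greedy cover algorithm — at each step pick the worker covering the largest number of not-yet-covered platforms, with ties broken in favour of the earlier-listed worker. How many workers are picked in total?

4

Greedy: pick G2 (covers 5 new) → pick G4 (covers 3 new) → pick G1 (covers 2 new) → pick G5 (covers 1 new). Total picks: 4.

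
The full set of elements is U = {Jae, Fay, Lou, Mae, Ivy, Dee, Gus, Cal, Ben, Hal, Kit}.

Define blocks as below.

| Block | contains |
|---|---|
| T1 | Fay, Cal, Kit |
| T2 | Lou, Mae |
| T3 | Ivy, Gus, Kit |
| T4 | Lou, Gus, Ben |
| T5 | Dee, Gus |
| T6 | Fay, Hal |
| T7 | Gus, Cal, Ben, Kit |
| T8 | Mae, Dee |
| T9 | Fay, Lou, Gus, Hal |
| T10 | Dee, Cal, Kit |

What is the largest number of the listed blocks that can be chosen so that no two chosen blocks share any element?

T4, T6, T8 are pairwise disjoint (T4={Lou,Gus,Ben}; T6={Fay,Hal}; T8={Mae,Dee}).
Every remaining block overlaps one of these, and no 4 of the listed blocks are pairwise disjoint, so 3 is the maximum.

3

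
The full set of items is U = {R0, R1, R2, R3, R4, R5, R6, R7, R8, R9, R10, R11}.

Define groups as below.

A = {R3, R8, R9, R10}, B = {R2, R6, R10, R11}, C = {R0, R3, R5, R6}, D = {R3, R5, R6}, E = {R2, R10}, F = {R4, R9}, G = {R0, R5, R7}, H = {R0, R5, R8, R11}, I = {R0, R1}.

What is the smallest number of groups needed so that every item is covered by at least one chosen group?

5

Take {A, B, F, G, I}. Their union is {R0, R1, R2, R3, R4, R5, R6, R7, R8, R9, R10, R11}, which is all 12 items.
No 4 of the 9 groups cover everything (all 126 combinations miss at least one item), so 5 is optimal.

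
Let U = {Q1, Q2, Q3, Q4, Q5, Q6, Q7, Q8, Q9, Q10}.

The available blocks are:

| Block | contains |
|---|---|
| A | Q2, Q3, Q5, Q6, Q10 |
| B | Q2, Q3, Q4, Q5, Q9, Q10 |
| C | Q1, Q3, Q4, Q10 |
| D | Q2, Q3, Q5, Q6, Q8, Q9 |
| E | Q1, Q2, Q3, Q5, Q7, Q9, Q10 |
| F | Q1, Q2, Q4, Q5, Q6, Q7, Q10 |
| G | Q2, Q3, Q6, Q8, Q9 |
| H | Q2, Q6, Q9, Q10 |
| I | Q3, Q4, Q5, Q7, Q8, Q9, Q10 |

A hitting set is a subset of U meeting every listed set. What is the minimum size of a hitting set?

The 2 elements {Q2, Q10} hit every block.
No single element lies in every block, so at least 2 are needed and 2 is optimal.

2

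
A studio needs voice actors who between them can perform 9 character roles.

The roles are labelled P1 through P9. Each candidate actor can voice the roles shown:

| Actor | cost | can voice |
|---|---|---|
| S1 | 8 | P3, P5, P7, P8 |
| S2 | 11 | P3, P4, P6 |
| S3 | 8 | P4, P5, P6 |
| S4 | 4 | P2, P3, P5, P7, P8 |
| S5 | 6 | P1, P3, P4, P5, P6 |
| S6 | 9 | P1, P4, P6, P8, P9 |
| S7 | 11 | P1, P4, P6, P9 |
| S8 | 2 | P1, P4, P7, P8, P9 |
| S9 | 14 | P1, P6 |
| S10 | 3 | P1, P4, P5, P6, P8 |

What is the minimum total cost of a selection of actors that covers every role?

S4, S8, S10 together cover every role (S4 ∪ S8 ∪ S10 = {P1, P2, P3, P4, P5, P6, P7, P8, P9}); total cost 4 + 2 + 3 = 9.
No covering selection has total cost below 9.

9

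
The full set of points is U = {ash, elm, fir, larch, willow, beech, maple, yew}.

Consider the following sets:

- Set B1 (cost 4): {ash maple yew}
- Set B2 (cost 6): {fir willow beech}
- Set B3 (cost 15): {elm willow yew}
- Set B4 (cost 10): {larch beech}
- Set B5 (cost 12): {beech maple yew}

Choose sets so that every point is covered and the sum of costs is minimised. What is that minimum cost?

B1, B2, B3, B4 together cover every point (B1 ∪ B2 ∪ B3 ∪ B4 = {ash, elm, fir, larch, willow, beech, maple, yew}); total cost 4 + 6 + 15 + 10 = 35.
No covering selection has total cost below 35.

35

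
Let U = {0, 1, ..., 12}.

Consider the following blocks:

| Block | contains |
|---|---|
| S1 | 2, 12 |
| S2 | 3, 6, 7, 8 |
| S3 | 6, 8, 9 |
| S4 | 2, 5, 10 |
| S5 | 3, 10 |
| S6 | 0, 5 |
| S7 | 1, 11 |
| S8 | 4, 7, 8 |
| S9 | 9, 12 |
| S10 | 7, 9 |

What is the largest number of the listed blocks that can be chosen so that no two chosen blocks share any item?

5

S1, S5, S6, S7, S10 are pairwise disjoint (S1={2,12}; S5={3,10}; S6={0,5}; S7={1,11}; S10={7,9}).
Every remaining block overlaps one of these, and no 6 of the listed blocks are pairwise disjoint, so 5 is the maximum.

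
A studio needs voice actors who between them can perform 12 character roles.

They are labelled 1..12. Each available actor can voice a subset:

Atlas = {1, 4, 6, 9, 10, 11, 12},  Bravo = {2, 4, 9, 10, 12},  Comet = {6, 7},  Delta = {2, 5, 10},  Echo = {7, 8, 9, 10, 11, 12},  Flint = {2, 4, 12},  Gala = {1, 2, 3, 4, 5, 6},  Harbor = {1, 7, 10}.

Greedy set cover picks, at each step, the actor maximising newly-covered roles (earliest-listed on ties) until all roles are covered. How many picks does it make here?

Greedy: pick Atlas (covers 7 new) → pick Gala (covers 3 new) → pick Echo (covers 2 new). Total picks: 3.
(The true minimum cover uses only 2 actors, so greedy is not optimal here.)

3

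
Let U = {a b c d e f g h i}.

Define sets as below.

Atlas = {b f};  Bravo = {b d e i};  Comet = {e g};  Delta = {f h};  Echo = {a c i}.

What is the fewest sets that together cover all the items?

4

Take {Bravo, Comet, Delta, Echo}. Their union is {a, b, c, d, e, f, g, h, i}, which is all 9 items.
Only Bravo contains d, so Bravo is forced; the remaining 5 items need at least 3 more sets (each remaining set adds at most 2) — so at least 4 sets are needed, and 4 is optimal.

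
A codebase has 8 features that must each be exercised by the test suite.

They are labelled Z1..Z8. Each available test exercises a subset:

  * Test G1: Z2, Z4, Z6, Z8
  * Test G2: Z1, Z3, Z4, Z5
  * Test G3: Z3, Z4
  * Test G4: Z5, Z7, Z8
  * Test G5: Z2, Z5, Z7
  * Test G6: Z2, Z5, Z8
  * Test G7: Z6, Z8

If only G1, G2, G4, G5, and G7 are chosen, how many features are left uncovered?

Union of G1, G2, G4, G5, G7 = {Z1, Z2, Z3, Z4, Z5, Z6, Z7, Z8} — that's every feature, so 0 are uncovered.

0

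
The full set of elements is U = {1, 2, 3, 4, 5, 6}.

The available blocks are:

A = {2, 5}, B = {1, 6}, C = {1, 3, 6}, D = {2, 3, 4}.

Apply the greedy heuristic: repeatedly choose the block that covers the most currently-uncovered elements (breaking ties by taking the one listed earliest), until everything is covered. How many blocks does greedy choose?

3

Greedy: pick C (covers 3 new) → pick A (covers 2 new) → pick D (covers 1 new). Total picks: 3.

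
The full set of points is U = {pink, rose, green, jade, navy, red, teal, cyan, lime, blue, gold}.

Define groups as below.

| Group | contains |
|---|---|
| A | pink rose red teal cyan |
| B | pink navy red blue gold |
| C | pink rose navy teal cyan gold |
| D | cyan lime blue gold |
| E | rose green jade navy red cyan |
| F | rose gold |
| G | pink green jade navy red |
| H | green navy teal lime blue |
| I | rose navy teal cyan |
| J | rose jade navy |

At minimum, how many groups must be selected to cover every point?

C, D, and G cover everything between them: the union {pink, rose, green, jade, navy, red, teal, cyan, lime, blue, gold} is all of U.
No 2 of the 10 groups cover everything (all 45 combinations miss at least one point), so 3 is optimal.

3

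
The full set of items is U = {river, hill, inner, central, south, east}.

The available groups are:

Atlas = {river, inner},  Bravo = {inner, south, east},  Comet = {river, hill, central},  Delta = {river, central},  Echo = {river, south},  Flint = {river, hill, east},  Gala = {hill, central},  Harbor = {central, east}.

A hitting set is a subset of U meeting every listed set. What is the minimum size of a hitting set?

H = {river, central, south} meets every group (each contains at least one member of H), and |H| = 3.
No choice of 2 items meets every group, so 3 is the minimum.

3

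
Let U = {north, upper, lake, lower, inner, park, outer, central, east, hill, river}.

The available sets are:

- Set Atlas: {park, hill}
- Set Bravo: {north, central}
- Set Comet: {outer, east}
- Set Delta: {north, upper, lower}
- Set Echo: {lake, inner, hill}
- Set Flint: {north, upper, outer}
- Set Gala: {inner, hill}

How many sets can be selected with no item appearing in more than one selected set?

3

Atlas, Comet, Delta are pairwise disjoint (Atlas={park,hill}; Comet={outer,east}; Delta={north,upper,lower}).
Every remaining set overlaps one of these, and no 4 of the listed sets are pairwise disjoint, so 3 is the maximum.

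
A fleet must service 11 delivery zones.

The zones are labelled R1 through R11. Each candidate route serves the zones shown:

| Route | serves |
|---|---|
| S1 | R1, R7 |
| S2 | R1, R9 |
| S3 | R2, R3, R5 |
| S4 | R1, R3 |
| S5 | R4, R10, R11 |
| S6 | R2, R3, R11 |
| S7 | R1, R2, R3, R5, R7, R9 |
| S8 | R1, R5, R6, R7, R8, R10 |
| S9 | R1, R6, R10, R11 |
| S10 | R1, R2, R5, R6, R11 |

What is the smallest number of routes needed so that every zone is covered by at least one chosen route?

3

S5 and S7 and S8 together: S5 ∪ S7 ∪ S8 = {R1, R2, R3, R4, R5, R6, R7, R8, R9, R10, R11} — every zone is covered.
Only S5 contains R4, so S5 is forced; the remaining 8 zones need at least 2 more routes (each remaining route adds at most 6) — so at least 3 routes are needed, and 3 is optimal.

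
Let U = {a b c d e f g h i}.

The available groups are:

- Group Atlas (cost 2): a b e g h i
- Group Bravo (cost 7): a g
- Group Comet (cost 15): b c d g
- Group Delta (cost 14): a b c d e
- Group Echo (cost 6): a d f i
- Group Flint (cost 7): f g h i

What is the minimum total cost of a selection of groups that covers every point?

21

Delta, Flint together cover every point (Delta ∪ Flint = {a, b, c, d, e, f, g, h, i}); total cost 14 + 7 = 21.
The greedy pick Atlas, Echo, Delta costs 22; no covering selection beats 21.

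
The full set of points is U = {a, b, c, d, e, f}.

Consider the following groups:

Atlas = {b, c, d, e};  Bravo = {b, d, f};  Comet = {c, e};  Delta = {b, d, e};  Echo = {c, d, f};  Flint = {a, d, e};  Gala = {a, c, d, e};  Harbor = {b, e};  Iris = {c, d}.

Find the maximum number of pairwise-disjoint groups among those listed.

Harbor, Iris are pairwise disjoint (Harbor={b,e}; Iris={c,d}).
Every remaining group overlaps one of these, and no 3 of the listed groups are pairwise disjoint, so 2 is the maximum.

2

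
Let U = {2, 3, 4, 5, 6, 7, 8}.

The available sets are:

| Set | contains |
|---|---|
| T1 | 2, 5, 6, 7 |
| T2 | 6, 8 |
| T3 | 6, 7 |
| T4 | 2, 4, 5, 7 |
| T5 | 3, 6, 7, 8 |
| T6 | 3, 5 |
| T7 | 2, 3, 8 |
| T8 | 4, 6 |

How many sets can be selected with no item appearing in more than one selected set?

2

T2, T4 are pairwise disjoint (T2={6,8}; T4={2,4,5,7}).
Every remaining set overlaps one of these, and no 3 of the listed sets are pairwise disjoint, so 2 is the maximum.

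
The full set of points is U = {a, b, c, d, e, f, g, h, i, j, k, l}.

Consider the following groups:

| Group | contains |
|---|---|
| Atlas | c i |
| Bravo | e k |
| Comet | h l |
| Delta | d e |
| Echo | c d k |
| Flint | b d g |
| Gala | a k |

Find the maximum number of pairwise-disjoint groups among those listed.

4

Atlas, Comet, Flint, Gala are pairwise disjoint (Atlas={c,i}; Comet={h,l}; Flint={b,d,g}; Gala={a,k}).
Every remaining group overlaps one of these, and no 5 of the listed groups are pairwise disjoint, so 4 is the maximum.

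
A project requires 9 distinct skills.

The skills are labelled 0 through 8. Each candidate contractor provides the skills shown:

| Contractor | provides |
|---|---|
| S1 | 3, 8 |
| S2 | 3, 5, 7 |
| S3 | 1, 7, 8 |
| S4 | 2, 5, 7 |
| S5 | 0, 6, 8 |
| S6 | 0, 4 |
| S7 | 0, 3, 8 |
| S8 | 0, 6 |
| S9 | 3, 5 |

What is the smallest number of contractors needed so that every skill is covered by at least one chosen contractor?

Take {S2, S3, S4, S5, S6}. Their union is {0, 1, 2, 3, 4, 5, 6, 7, 8}, which is all 9 skills.
No 4 of the 9 contractors cover everything (all 126 combinations miss at least one skill), so 5 is optimal.

5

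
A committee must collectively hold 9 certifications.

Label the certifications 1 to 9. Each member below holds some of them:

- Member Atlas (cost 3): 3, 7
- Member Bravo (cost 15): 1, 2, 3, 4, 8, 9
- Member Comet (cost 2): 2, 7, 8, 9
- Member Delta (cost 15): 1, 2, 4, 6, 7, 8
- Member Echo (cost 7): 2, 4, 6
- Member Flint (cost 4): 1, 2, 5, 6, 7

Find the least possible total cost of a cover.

Atlas, Comet, Echo, Flint together cover every certification (Atlas ∪ Comet ∪ Echo ∪ Flint = {1, 2, 3, 4, 5, 6, 7, 8, 9}); total cost 3 + 2 + 7 + 4 = 16.
No covering selection has total cost below 16.

16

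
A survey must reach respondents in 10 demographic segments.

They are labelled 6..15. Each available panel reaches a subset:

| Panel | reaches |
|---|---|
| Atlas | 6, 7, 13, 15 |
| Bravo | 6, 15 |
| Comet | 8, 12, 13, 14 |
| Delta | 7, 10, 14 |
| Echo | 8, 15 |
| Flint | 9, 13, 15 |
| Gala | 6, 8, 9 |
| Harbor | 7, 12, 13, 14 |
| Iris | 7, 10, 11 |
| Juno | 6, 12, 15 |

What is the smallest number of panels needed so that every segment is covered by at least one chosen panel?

Take {Comet, Flint, Iris, Juno}. Their union is {6, 7, 8, 9, 10, 11, 12, 13, 14, 15}, which is all 10 segments.
No 3 of the 10 panels cover everything (all 120 combinations miss at least one segment), so 4 is optimal.

4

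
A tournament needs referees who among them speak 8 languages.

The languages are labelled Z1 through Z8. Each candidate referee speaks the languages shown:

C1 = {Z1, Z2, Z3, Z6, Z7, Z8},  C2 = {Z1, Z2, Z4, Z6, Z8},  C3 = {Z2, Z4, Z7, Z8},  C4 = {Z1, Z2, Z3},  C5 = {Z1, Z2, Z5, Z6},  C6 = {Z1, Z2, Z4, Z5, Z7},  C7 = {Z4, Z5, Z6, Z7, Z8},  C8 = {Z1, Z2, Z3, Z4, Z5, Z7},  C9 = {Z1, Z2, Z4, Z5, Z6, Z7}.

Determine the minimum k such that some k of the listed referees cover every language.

2

Take {C2, C8}. Their union is {Z1, Z2, Z3, Z4, Z5, Z6, Z7, Z8}, which is all 8 languages.
No single referee has all 8 languages (the largest, C1, has 6), so 2 is optimal.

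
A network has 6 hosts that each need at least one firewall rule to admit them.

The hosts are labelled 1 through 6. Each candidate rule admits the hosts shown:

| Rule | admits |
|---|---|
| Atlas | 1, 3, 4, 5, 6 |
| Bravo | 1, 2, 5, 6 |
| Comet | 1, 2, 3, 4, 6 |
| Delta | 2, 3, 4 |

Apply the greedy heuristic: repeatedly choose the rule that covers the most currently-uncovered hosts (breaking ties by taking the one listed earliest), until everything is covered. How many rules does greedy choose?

Greedy: pick Atlas (covers 5 new) → pick Bravo (covers 1 new). Total picks: 2.

2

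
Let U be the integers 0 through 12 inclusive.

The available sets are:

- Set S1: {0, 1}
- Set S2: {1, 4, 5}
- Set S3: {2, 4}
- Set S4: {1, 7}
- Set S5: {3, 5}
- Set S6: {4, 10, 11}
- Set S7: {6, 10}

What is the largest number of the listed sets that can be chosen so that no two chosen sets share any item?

S3, S4, S5, S7 are pairwise disjoint (S3={2,4}; S4={1,7}; S5={3,5}; S7={6,10}).
Every remaining set overlaps one of these, and no 5 of the listed sets are pairwise disjoint, so 4 is the maximum.

4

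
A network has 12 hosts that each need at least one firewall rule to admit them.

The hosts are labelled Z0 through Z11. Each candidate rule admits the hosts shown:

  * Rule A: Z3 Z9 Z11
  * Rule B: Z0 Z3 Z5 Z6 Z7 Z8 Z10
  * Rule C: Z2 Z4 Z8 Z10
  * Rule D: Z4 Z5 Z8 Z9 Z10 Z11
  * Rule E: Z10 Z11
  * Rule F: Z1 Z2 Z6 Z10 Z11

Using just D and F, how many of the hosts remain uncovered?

3

Union of D, F = {Z1, Z2, Z4, Z5, Z6, Z8, Z9, Z10, Z11}.
Not covered: Z0, Z3, Z7 — 3 hosts.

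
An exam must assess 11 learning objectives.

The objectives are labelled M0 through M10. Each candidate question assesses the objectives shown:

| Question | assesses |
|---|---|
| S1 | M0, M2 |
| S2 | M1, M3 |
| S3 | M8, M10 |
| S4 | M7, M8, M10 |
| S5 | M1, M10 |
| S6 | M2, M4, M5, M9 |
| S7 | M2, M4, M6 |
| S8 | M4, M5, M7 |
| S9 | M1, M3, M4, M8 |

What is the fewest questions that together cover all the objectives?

5

S1 and S4 and S6 and S7 and S9 together: S1 ∪ S4 ∪ S6 ∪ S7 ∪ S9 = {M0, M1, M2, M3, M4, M5, M6, M7, M8, M9, M10} — every objective is covered.
No 4 of the 9 questions cover everything (all 126 combinations miss at least one objective), so 5 is optimal.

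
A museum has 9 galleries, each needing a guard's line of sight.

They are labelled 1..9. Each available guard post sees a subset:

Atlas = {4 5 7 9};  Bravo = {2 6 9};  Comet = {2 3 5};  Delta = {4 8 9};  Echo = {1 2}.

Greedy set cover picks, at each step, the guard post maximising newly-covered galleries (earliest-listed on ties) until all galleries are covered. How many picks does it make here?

Greedy: pick Atlas (covers 4 new) → pick Bravo (covers 2 new) → pick Comet (covers 1 new) → pick Delta (covers 1 new) → pick Echo (covers 1 new). Total picks: 5.

5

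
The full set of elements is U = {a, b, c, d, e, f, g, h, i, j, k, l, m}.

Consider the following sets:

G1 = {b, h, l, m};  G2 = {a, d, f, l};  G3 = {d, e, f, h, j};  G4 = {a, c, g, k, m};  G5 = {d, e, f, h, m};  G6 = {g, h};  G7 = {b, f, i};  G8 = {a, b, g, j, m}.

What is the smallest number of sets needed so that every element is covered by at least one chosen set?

G2, G3, G4, and G7 cover everything between them: the union {a, b, c, d, e, f, g, h, i, j, k, l, m} is all of U.
No 3 of the 8 sets cover everything (all 56 combinations miss at least one element), so 4 is optimal.

4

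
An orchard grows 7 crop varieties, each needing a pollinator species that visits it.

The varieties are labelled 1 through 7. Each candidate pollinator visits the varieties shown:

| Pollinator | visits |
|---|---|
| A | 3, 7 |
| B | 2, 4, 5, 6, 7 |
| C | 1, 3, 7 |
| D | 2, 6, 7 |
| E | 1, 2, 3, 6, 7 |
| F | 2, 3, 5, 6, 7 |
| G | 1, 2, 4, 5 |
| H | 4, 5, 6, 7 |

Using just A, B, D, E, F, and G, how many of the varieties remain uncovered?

0

Union of A, B, D, E, F, G = {1, 2, 3, 4, 5, 6, 7} — that's every variety, so 0 are uncovered.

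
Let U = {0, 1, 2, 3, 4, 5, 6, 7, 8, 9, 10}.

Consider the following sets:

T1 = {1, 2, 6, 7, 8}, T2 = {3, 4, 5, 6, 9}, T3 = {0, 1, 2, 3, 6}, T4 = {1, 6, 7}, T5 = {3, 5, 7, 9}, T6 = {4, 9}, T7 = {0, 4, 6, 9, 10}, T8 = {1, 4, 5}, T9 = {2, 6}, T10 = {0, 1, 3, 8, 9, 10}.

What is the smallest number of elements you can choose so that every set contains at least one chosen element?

H = {1, 6, 9} meets every set (each contains at least one member of H), and |H| = 3.
No choice of 2 elements meets every set, so 3 is the minimum.

3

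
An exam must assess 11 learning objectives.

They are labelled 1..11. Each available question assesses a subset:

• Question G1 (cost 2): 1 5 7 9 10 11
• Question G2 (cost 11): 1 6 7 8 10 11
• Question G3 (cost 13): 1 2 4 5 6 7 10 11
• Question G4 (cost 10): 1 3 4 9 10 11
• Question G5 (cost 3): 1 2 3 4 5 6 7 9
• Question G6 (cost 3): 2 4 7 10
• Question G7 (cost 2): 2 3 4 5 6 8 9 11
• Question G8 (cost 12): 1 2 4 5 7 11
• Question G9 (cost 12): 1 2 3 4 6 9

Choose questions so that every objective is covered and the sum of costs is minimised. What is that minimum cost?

G1, G7 together cover every objective (G1 ∪ G7 = {1, 2, 3, 4, 5, 6, 7, 8, 9, 10, 11}); total cost 2 + 2 = 4.
No covering selection has total cost below 4.

4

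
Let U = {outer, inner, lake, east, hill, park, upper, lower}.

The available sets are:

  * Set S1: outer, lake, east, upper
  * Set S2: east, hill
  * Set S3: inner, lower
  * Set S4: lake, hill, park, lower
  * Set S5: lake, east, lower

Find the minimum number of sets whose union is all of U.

3

Take {S1, S3, S4}. Their union is {outer, inner, lake, east, hill, park, upper, lower}, which is all 8 elements.
Only S1 contains outer, so S1 is forced; the remaining 4 elements need at least 2 more sets (each remaining set adds at most 3) — so at least 3 sets are needed, and 3 is optimal.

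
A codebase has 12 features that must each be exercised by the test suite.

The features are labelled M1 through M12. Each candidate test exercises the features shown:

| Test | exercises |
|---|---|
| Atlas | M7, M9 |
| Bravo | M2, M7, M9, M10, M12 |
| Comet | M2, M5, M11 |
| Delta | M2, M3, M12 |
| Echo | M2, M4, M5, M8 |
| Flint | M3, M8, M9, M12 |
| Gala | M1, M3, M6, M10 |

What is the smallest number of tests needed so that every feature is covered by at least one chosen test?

Take {Bravo, Comet, Echo, Gala}. Their union is {M1, M2, M3, M4, M5, M6, M7, M8, M9, M10, M11, M12}, which is all 12 features.
Only Comet contains M11, so Comet is forced; the remaining 9 features need at least 3 more tests (each remaining test adds at most 4) — so at least 4 tests are needed, and 4 is optimal.

4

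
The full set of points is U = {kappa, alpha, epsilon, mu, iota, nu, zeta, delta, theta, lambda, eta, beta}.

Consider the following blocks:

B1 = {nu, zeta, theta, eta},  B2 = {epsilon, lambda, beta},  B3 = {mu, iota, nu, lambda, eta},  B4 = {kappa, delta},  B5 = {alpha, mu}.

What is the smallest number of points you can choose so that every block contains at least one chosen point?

The 4 points {mu, delta, theta, beta} hit every block.
The blocks B1, B2, B4, B5 are pairwise disjoint, so any hitting set needs a separate point for each — at least 4. Hence 4 is optimal.

4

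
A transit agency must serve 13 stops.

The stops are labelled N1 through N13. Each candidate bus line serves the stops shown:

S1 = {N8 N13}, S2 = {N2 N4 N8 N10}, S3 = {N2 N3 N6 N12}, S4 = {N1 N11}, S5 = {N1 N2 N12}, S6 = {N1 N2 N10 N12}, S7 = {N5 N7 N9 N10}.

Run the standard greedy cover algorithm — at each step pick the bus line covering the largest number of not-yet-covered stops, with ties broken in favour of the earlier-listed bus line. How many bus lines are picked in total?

5

Greedy: pick S2 (covers 4 new) → pick S3 (covers 3 new) → pick S7 (covers 3 new) → pick S4 (covers 2 new) → pick S1 (covers 1 new). Total picks: 5.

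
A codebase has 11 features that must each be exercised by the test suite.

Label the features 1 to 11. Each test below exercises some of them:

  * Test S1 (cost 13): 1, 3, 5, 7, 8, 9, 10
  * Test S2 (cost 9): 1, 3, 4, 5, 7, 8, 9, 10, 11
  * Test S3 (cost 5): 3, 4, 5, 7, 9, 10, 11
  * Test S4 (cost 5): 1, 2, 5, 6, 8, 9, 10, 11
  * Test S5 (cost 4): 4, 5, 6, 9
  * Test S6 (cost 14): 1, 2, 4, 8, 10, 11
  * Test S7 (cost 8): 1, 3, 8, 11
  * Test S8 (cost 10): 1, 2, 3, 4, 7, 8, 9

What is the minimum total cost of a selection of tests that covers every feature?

10

S3, S4 together cover every feature (S3 ∪ S4 = {1, 2, 3, 4, 5, 6, 7, 8, 9, 10, 11}); total cost 5 + 5 = 10.
No covering selection has total cost below 10.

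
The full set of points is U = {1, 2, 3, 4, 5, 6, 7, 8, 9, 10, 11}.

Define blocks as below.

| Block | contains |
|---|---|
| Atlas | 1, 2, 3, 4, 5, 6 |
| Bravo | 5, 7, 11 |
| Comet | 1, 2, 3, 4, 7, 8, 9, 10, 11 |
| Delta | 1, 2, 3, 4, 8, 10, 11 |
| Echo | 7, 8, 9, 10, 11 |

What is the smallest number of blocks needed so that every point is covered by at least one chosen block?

Atlas and Echo cover everything between them: the union {1, 2, 3, 4, 5, 6, 7, 8, 9, 10, 11} is all of U.
No single block has all 11 points (the largest, Comet, has 9), so 2 is optimal.

2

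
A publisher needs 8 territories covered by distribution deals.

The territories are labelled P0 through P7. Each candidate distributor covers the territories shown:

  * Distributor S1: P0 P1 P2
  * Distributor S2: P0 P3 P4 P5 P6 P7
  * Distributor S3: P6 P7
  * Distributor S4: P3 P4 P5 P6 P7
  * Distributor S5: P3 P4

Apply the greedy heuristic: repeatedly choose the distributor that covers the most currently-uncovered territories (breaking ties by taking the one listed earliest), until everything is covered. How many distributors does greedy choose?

Greedy: pick S2 (covers 6 new) → pick S1 (covers 2 new). Total picks: 2.

2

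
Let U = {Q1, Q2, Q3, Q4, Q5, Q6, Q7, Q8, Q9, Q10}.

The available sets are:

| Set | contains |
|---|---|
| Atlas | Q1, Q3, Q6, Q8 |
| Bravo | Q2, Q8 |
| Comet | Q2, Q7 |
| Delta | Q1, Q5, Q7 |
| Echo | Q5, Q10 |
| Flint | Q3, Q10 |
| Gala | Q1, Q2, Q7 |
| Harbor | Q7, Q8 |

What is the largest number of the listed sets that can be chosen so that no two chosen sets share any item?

3

Bravo, Delta, Flint are pairwise disjoint (Bravo={Q2,Q8}; Delta={Q1,Q5,Q7}; Flint={Q3,Q10}).
Every remaining set overlaps one of these, and no 4 of the listed sets are pairwise disjoint, so 3 is the maximum.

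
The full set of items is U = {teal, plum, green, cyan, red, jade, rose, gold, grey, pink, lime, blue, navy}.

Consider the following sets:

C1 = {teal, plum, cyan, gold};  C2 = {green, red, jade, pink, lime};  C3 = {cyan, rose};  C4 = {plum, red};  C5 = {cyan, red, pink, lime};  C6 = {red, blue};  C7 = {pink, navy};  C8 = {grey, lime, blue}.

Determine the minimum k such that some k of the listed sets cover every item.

Take {C1, C2, C3, C7, C8}. Their union is {teal, plum, green, cyan, red, jade, rose, gold, grey, pink, lime, blue, navy}, which is all 13 items.
No 4 of the 8 sets cover everything (all 70 combinations miss at least one item), so 5 is optimal.

5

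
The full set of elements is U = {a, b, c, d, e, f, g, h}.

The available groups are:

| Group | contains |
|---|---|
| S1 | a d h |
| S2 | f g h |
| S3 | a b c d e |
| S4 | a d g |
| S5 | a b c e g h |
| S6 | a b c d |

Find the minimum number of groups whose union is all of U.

2

Take {S2, S3}. Their union is {a, b, c, d, e, f, g, h}, which is all 8 elements.
No single group has all 8 elements (the largest, S5, has 6), so 2 is optimal.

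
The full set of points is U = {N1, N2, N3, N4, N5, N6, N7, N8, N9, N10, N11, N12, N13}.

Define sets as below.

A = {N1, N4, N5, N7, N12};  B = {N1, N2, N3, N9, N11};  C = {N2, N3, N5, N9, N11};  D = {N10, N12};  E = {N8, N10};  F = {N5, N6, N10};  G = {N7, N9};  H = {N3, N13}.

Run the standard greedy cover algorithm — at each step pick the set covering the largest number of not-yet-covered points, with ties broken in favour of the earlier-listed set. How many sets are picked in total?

5

Greedy: pick A (covers 5 new) → pick B (covers 4 new) → pick E (covers 2 new) → pick F (covers 1 new) → pick H (covers 1 new). Total picks: 5.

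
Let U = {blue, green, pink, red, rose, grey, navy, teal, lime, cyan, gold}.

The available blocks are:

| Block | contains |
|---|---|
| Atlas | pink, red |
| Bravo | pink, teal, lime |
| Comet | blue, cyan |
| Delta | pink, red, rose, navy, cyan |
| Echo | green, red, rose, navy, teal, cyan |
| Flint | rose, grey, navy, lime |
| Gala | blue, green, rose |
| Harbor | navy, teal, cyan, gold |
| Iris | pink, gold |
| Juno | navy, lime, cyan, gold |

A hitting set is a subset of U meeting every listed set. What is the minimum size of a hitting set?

The 3 items {pink, rose, cyan} hit every block.
The blocks Comet, Flint, Iris are pairwise disjoint, so any hitting set needs a separate item for each — at least 3. Hence 3 is optimal.

3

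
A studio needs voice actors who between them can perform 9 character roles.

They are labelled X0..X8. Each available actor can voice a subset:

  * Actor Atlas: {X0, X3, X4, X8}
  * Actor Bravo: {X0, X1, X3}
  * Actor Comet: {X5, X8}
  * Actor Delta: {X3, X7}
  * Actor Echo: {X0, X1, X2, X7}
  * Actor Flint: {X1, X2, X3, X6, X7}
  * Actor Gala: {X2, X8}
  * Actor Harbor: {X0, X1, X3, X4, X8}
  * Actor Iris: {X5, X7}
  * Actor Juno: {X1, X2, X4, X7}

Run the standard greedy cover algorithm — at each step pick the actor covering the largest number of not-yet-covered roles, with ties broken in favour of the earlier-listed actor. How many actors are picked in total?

3

Greedy: pick Flint (covers 5 new) → pick Atlas (covers 3 new) → pick Comet (covers 1 new). Total picks: 3.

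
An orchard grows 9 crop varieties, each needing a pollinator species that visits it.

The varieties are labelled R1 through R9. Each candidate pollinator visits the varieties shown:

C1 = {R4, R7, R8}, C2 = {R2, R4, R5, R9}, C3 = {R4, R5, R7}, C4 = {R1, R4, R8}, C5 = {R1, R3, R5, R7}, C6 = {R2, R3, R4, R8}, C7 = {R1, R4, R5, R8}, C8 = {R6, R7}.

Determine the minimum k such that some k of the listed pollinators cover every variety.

Take {C1, C2, C5, C8}. Their union is {R1, R2, R3, R4, R5, R6, R7, R8, R9}, which is all 9 varieties.
No 3 of the 8 pollinators cover everything (all 56 combinations miss at least one variety), so 4 is optimal.

4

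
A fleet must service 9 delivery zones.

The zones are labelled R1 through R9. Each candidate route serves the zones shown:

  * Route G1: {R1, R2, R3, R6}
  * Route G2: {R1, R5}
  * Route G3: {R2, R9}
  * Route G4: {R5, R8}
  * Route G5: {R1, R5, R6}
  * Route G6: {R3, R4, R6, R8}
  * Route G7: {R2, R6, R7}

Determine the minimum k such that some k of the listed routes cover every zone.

Take {G3, G5, G6, G7}. Their union is {R1, R2, R3, R4, R5, R6, R7, R8, R9}, which is all 9 zones.
Only G6 contains R4, so G6 is forced; the remaining 5 zones need at least 3 more routes (each remaining route adds at most 2) — so at least 4 routes are needed, and 4 is optimal.

4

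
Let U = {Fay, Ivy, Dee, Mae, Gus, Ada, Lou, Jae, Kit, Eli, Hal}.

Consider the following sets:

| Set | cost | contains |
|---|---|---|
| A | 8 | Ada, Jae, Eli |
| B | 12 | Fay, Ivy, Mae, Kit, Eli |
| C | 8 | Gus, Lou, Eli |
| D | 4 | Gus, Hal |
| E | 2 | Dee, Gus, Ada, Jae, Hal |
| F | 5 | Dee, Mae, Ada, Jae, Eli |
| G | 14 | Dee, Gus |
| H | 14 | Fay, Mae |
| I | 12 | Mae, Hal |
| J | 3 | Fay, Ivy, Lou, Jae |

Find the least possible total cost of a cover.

B, E, J together cover every element (B ∪ E ∪ J = {Fay, Ivy, Dee, Mae, Gus, Ada, Lou, Jae, Kit, Eli, Hal}); total cost 12 + 2 + 3 = 17.
The greedy pick E, J, F, B costs 22; no covering selection beats 17.

17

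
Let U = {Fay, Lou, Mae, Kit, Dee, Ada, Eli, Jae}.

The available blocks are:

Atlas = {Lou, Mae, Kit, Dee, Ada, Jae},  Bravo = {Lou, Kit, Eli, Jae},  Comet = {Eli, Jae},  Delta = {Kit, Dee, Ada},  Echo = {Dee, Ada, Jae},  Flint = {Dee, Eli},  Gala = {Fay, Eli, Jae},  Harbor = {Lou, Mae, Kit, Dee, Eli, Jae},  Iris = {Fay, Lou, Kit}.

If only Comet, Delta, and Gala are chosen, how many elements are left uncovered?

Union of Comet, Delta, Gala = {Fay, Kit, Dee, Ada, Eli, Jae}.
Not covered: Lou, Mae — 2 elements.

2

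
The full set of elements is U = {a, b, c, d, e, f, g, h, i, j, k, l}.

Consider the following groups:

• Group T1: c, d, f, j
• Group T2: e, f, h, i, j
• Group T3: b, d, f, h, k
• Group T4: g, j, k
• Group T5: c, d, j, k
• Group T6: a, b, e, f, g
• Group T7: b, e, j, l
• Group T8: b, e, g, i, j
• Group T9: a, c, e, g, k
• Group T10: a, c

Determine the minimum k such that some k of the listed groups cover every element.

T3 and T7 and T8 and T9 together: T3 ∪ T7 ∪ T8 ∪ T9 = {a, b, c, d, e, f, g, h, i, j, k, l} — every element is covered.
No 3 of the 10 groups cover everything (all 120 combinations miss at least one element), so 4 is optimal.

4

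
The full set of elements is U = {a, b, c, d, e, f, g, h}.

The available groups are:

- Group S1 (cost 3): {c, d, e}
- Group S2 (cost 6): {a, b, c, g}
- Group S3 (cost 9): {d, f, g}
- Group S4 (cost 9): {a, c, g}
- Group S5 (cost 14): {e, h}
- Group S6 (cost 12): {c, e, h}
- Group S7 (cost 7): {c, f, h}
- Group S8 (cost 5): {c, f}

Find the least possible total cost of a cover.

16

S1, S2, S7 together cover every element (S1 ∪ S2 ∪ S7 = {a, b, c, d, e, f, g, h}); total cost 3 + 6 + 7 = 16.
No covering selection has total cost below 16.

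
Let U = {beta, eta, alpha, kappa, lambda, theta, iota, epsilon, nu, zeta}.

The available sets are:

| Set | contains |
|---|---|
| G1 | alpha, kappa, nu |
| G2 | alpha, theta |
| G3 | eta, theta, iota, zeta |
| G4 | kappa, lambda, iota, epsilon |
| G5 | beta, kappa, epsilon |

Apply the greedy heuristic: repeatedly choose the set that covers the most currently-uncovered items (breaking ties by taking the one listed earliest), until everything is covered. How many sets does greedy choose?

4

Greedy: pick G3 (covers 4 new) → pick G1 (covers 3 new) → pick G4 (covers 2 new) → pick G5 (covers 1 new). Total picks: 4.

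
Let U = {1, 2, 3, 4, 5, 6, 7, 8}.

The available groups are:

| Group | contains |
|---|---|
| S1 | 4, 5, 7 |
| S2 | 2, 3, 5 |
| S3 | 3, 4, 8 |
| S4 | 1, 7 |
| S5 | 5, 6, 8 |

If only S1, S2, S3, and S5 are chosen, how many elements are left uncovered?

1

Union of S1, S2, S3, S5 = {2, 3, 4, 5, 6, 7, 8}.
Not covered: 1 — 1 element.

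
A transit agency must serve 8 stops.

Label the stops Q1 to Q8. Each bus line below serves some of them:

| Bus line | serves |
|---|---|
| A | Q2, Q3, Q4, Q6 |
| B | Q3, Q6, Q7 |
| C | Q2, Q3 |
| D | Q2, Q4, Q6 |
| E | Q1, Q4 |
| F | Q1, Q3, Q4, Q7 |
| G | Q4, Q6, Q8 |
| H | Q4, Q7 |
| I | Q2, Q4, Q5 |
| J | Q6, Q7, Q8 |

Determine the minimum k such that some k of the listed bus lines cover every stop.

Take {F, G, I}. Their union is {Q1, Q2, Q3, Q4, Q5, Q6, Q7, Q8}, which is all 8 stops.
Only I contains Q5, so I is forced; the remaining 5 stops need at least 2 more bus lines (each remaining bus line adds at most 3) — so at least 3 bus lines are needed, and 3 is optimal.

3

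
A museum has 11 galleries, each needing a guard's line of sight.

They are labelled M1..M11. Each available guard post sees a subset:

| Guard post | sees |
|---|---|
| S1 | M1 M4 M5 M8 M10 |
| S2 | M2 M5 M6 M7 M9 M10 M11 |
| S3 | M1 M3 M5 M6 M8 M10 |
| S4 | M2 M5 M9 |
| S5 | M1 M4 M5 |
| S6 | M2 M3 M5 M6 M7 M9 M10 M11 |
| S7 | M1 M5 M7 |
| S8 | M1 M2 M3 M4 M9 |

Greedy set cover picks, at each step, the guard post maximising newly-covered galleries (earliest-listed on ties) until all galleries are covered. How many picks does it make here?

2

Greedy: pick S6 (covers 8 new) → pick S1 (covers 3 new). Total picks: 2.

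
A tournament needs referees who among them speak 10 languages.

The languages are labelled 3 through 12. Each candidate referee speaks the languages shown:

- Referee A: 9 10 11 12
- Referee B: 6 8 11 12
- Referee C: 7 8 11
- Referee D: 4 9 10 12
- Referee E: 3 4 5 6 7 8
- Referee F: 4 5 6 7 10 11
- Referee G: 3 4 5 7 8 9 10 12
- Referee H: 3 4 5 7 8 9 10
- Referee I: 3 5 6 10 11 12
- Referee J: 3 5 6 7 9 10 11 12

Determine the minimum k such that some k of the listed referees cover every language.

2

Take {B, H}. Their union is {3, 4, 5, 6, 7, 8, 9, 10, 11, 12}, which is all 10 languages.
No single referee has all 10 languages (the largest, G, has 8), so 2 is optimal.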